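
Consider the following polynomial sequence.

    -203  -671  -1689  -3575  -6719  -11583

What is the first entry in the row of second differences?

-550

D1: -468, -1018, -1886, -3144, -4864
D2: -550, -868, -1258, -1720
D3: -318, -390, -462
D4: -72, -72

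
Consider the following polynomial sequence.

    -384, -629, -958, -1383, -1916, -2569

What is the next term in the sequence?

D1: -245, -329, -425, -533, -653
D2: -84, -96, -108, -120
D3: -12, -12, -12
The third differences are constant (-12).
-120 − 12 = -132;  -653 − 132 = -785;  -2569 − 785 = -3354

-3354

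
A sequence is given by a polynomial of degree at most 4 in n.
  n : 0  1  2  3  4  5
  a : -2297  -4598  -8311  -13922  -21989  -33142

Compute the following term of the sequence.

Δ: -2301  -3713  -5611  -8067  -11153
Δ²: -1412  -1898  -2456  -3086
Δ³: -486  -558  -630
Δ⁴: -72  -72
The fourth differences are constant (-72).
-630 − 72 = -702;  -3086 − 702 = -3788;  -11153 − 3788 = -14941;  -33142 − 14941 = -48083

-48083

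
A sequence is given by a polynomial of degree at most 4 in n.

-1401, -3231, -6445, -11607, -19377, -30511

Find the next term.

D1: -1830, -3214, -5162, -7770, -11134
D2: -1384, -1948, -2608, -3364
D3: -564, -660, -756
D4: -96, -96
The fourth differences are constant (-96).
-756 − 96 = -852;  -3364 − 852 = -4216;  -11134 − 4216 = -15350;  -30511 − 15350 = -45861

-45861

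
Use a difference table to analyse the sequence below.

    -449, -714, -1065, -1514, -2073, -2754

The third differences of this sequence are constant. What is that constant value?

-12

Δ: -265, -351, -449, -559, -681
Δ²: -86, -98, -110, -122
Δ³: -12, -12, -12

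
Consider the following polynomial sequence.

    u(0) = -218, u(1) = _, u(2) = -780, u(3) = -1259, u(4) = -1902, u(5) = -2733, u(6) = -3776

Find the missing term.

-441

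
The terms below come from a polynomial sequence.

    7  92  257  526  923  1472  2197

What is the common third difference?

D1: 85, 165, 269, 397, 549, 725
D2: 80, 104, 128, 152, 176
D3: 24, 24, 24, 24

24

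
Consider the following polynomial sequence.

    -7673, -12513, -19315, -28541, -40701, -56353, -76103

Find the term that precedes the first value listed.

-4381

First differences: -4840, -6802, -9226, -12160, -15652, -19750
Second differences: -1962, -2424, -2934, -3492, -4098
Third differences: -462, -510, -558, -606
Fourth differences: -48, -48, -48
The fourth differences are constant at -48.
Work back: -462 + 48 = -414;  -1962 + 414 = -1548;  -4840 + 1548 = -3292;  -7673 + 3292 = -4381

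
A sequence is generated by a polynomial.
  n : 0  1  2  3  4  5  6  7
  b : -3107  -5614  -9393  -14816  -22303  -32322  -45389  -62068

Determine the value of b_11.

Δ: -2507 , -3779 , -5423 , -7487 , -10019 , -13067 , -16679
Δ²: -1272 , -1644 , -2064 , -2532 , -3048 , -3612
Δ³: -372 , -420 , -468 , -516 , -564
Δ⁴: -48 , -48 , -48 , -48
The fourth differences are constant (-48).
-564 − 48 = -612;  -3612 − 612 = -4224;  -16679 − 4224 = -20903;  -62068 − 20903 = -82971
-612 − 48 = -660;  -4224 − 660 = -4884;  -20903 − 4884 = -25787;  -82971 − 25787 = -108758
-660 − 48 = -708;  -4884 − 708 = -5592;  -25787 − 5592 = -31379;  -108758 − 31379 = -140137
-708 − 48 = -756;  -5592 − 756 = -6348;  -31379 − 6348 = -37727;  -140137 − 37727 = -177864

-177864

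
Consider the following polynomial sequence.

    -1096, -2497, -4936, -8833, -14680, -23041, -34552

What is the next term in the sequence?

-1401  -2439  -3897  -5847  -8361  -11511
-1038  -1458  -1950  -2514  -3150
-420  -492  -564  -636
-72  -72  -72
Constant fourth difference = -72, so extend:
-636 − 72 = -708;  -3150 − 708 = -3858;  -11511 − 3858 = -15369;  -34552 − 15369 = -49921

-49921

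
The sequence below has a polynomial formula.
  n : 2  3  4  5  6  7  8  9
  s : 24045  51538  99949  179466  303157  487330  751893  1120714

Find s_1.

D1: 27493  48411  79517  123691  184173  264563  368821
D2: 20918  31106  44174  60482  80390  104258
D3: 10188  13068  16308  19908  23868
D4: 2880  3240  3600  3960
D5: 360  360  360
The fifth differences are constant at 360.
Work back: 2880 − 360 = 2520;  10188 − 2520 = 7668;  20918 − 7668 = 13250;  27493 − 13250 = 14243;  24045 − 14243 = 9802

9802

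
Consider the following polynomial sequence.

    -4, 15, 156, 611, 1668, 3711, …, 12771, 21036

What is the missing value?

7220

Using the first 6 terms:
Δ: 19, 141, 455, 1057, 2043
Δ²: 122, 314, 602, 986
Δ³: 192, 288, 384
Δ⁴: 96, 96
Constant fourth difference = 96.
Extend forward: 384 + 96 = 480;  986 + 480 = 1466;  2043 + 1466 = 3509;  3711 + 3509 = 7220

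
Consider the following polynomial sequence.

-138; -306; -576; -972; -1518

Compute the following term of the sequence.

-2238

-168, -270, -396, -546
-102, -126, -150
-24, -24
Third differences constant at -24.
-150 − 24 = -174;  -546 − 174 = -720;  -1518 − 720 = -2238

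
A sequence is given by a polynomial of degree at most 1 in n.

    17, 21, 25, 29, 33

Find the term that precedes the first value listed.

First differences: 4  4  4  4
The first differences are constant at 4.
Work back: 17 − 4 = 13

13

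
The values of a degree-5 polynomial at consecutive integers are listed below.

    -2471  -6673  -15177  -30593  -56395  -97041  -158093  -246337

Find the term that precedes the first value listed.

-705

D1: -4202, -8504, -15416, -25802, -40646, -61052, -88244
D2: -4302, -6912, -10386, -14844, -20406, -27192
D3: -2610, -3474, -4458, -5562, -6786
D4: -864, -984, -1104, -1224
D5: -120, -120, -120
The fifth differences are constant at -120.
Work back: -864 + 120 = -744;  -2610 + 744 = -1866;  -4302 + 1866 = -2436;  -4202 + 2436 = -1766;  -2471 + 1766 = -705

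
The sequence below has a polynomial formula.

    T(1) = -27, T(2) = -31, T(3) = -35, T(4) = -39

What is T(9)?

First differences: -4, -4, -4
First differences constant at -4.
-39 − 4 = -43
-43 − 4 = -47
-47 − 4 = -51
-51 − 4 = -55
-55 − 4 = -59

-59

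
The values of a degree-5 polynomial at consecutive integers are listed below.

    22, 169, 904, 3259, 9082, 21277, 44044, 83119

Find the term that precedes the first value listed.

7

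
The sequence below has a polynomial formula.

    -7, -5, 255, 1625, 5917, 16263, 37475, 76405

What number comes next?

142305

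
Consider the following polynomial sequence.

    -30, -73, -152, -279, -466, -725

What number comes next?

First differences: -43, -79, -127, -187, -259
Second differences: -36, -48, -60, -72
Third differences: -12, -12, -12
Constant third difference = -12, so extend:
-72 − 12 = -84;  -259 − 84 = -343;  -725 − 343 = -1068

-1068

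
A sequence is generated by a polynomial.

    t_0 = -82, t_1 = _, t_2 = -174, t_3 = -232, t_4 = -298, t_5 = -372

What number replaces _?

-124

Using the last 4 terms:
D1: -58  -66  -74
D2: -8  -8
Constant second difference = -8.
Extend backward: -58 + 8 = -50;  -174 + 50 = -124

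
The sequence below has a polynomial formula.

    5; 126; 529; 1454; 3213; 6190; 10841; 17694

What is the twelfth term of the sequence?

80206

First differences: 121, 403, 925, 1759, 2977, 4651, 6853
Second differences: 282, 522, 834, 1218, 1674, 2202
Third differences: 240, 312, 384, 456, 528
Fourth differences: 72, 72, 72, 72
The fourth differences are constant (72).
528 + 72 = 600;  2202 + 600 = 2802;  6853 + 2802 = 9655;  17694 + 9655 = 27349
600 + 72 = 672;  2802 + 672 = 3474;  9655 + 3474 = 13129;  27349 + 13129 = 40478
672 + 72 = 744;  3474 + 744 = 4218;  13129 + 4218 = 17347;  40478 + 17347 = 57825
744 + 72 = 816;  4218 + 816 = 5034;  17347 + 5034 = 22381;  57825 + 22381 = 80206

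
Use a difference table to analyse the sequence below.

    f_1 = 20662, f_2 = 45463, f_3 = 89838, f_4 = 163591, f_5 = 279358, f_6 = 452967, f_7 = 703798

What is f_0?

First differences: 24801  44375  73753  115767  173609  250831
Second differences: 19574  29378  42014  57842  77222
Third differences: 9804  12636  15828  19380
Fourth differences: 2832  3192  3552
Fifth differences: 360  360
The fifth differences are constant at 360.
Work back: 2832 − 360 = 2472;  9804 − 2472 = 7332;  19574 − 7332 = 12242;  24801 − 12242 = 12559;  20662 − 12559 = 8103

8103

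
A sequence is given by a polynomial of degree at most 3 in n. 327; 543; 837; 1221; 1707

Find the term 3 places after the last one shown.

216  294  384  486
78  90  102
12  12
The third differences are constant (12).
102 + 12 = 114;  486 + 114 = 600;  1707 + 600 = 2307
114 + 12 = 126;  600 + 126 = 726;  2307 + 726 = 3033
126 + 12 = 138;  726 + 138 = 864;  3033 + 864 = 3897

3897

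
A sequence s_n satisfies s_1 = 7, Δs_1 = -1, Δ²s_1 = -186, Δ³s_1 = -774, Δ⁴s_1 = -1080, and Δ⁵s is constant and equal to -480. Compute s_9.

Build the table forward from the leading diagonal:
Δ⁵: -480, -480, -480, -480, -480, -480, -480, -480, -480
Δ⁴: -1080, -1560, -2040, -2520, -3000, -3480, -3960, -4440, -4920
Δ³: -774, -1854, -3414, -5454, -7974, -10974, -14454, -18414, -22854
Δ²: -186, -960, -2814, -6228, -11682, -19656, -30630, -45084, -63498
Δ: -1, -187, -1147, -3961, -10189, -21871, -41527, -72157, -117241
s: 7, 6, -181, -1328, -5289, -15478, -37349, -78876, -151033

-151033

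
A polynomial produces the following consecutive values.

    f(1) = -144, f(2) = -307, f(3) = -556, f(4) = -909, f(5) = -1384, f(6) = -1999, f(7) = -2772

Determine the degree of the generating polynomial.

3

D1: -163, -249, -353, -475, -615, -773
D2: -86, -104, -122, -140, -158
D3: -18, -18, -18, -18
The third differences are constant, so the polynomial has degree 3.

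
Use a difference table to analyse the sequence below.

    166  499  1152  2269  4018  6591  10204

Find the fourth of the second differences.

824

Δ: 333, 653, 1117, 1749, 2573, 3613
Δ²: 320, 464, 632, 824, 1040
Δ³: 144, 168, 192, 216
Δ⁴: 24, 24, 24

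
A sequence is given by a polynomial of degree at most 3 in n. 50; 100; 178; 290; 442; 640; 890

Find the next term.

1198

First differences: 50, 78, 112, 152, 198, 250
Second differences: 28, 34, 40, 46, 52
Third differences: 6, 6, 6, 6
Third differences constant at 6.
52 + 6 = 58;  250 + 58 = 308;  890 + 308 = 1198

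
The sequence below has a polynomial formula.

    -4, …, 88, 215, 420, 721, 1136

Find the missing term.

21

Using the last 5 terms:
Δ: 127  205  301  415
Δ²: 78  96  114
Δ³: 18  18
Constant third difference = 18.
Extend backward: 78 − 18 = 60;  127 − 60 = 67;  88 − 67 = 21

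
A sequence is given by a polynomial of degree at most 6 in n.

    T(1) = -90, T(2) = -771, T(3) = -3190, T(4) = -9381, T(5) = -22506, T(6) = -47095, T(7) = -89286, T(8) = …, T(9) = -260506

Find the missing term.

Using the first 7 terms:
First differences: -681, -2419, -6191, -13125, -24589, -42191
Second differences: -1738, -3772, -6934, -11464, -17602
Third differences: -2034, -3162, -4530, -6138
Fourth differences: -1128, -1368, -1608
Fifth differences: -240, -240
Constant fifth difference = -240.
Extend forward: -1608 − 240 = -1848;  -6138 − 1848 = -7986;  -17602 − 7986 = -25588;  -42191 − 25588 = -67779;  -89286 − 67779 = -157065

-157065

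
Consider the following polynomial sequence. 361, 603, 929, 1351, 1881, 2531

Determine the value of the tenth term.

6571

242, 326, 422, 530, 650
84, 96, 108, 120
12, 12, 12
Constant third difference = 12, so extend:
120 + 12 = 132;  650 + 132 = 782;  2531 + 782 = 3313
132 + 12 = 144;  782 + 144 = 926;  3313 + 926 = 4239
144 + 12 = 156;  926 + 156 = 1082;  4239 + 1082 = 5321
156 + 12 = 168;  1082 + 168 = 1250;  5321 + 1250 = 6571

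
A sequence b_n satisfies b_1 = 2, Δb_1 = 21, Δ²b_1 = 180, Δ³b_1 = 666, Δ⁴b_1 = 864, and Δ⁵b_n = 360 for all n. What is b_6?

13247

Build the table forward from the leading diagonal:
D5: 360  360  360  360  360  360
D4: 864  1224  1584  1944  2304  2664
D3: 666  1530  2754  4338  6282  8586
D2: 180  846  2376  5130  9468  15750
D1: 21  201  1047  3423  8553  18021
b: 2  23  224  1271  4694  13247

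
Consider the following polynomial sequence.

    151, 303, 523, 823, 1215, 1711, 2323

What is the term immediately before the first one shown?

152  220  300  392  496  612
68  80  92  104  116
12  12  12  12
The third differences are constant at 12.
Work back: 68 − 12 = 56;  152 − 56 = 96;  151 − 96 = 55

55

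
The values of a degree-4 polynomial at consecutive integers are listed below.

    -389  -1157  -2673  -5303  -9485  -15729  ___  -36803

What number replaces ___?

-24617

Using the first 6 terms:
First differences: -768, -1516, -2630, -4182, -6244
Second differences: -748, -1114, -1552, -2062
Third differences: -366, -438, -510
Fourth differences: -72, -72
Constant fourth difference = -72.
Extend forward: -510 − 72 = -582;  -2062 − 582 = -2644;  -6244 − 2644 = -8888;  -15729 − 8888 = -24617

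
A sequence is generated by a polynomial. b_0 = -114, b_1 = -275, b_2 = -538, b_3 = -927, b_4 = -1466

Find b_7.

-4223

-161 , -263 , -389 , -539
-102 , -126 , -150
-24 , -24
Third differences constant at -24.
-150 − 24 = -174;  -539 − 174 = -713;  -1466 − 713 = -2179
-174 − 24 = -198;  -713 − 198 = -911;  -2179 − 911 = -3090
-198 − 24 = -222;  -911 − 222 = -1133;  -3090 − 1133 = -4223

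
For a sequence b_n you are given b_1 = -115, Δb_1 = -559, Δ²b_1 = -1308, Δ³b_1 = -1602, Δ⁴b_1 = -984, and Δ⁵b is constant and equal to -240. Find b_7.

-71329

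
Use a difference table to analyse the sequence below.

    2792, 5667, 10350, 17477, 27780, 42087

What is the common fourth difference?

96

D1: 2875, 4683, 7127, 10303, 14307
D2: 1808, 2444, 3176, 4004
D3: 636, 732, 828
D4: 96, 96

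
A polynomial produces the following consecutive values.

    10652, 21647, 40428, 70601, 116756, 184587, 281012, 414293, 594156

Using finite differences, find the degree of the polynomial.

Δ: 10995, 18781, 30173, 46155, 67831, 96425, 133281, 179863
Δ²: 7786, 11392, 15982, 21676, 28594, 36856, 46582
Δ³: 3606, 4590, 5694, 6918, 8262, 9726
Δ⁴: 984, 1104, 1224, 1344, 1464
Δ⁵: 120, 120, 120, 120
The fifth differences are constant, so the polynomial has degree 5.

5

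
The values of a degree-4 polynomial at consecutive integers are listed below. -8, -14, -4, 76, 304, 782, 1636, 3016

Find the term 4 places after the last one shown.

D1: -6 , 10 , 80 , 228 , 478 , 854 , 1380
D2: 16 , 70 , 148 , 250 , 376 , 526
D3: 54 , 78 , 102 , 126 , 150
D4: 24 , 24 , 24 , 24
Constant fourth difference = 24, so extend:
150 + 24 = 174;  526 + 174 = 700;  1380 + 700 = 2080;  3016 + 2080 = 5096
174 + 24 = 198;  700 + 198 = 898;  2080 + 898 = 2978;  5096 + 2978 = 8074
198 + 24 = 222;  898 + 222 = 1120;  2978 + 1120 = 4098;  8074 + 4098 = 12172
222 + 24 = 246;  1120 + 246 = 1366;  4098 + 1366 = 5464;  12172 + 5464 = 17636

17636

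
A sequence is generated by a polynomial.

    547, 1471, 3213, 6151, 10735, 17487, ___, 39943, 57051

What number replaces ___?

27001

Using the first 6 terms:
First differences: 924  1742  2938  4584  6752
Second differences: 818  1196  1646  2168
Third differences: 378  450  522
Fourth differences: 72  72
Constant fourth difference = 72.
Extend forward: 522 + 72 = 594;  2168 + 594 = 2762;  6752 + 2762 = 9514;  17487 + 9514 = 27001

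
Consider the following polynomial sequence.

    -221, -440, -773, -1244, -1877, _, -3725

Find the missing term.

-2696

Using the first 5 terms:
-219  -333  -471  -633
-114  -138  -162
-24  -24
Constant third difference = -24.
Extend forward: -162 − 24 = -186;  -633 − 186 = -819;  -1877 − 819 = -2696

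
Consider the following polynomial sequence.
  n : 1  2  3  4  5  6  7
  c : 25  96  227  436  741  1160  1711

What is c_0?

-4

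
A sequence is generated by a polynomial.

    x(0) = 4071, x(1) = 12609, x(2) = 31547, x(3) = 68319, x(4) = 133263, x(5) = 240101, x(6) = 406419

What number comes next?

First differences: 8538  18938  36772  64944  106838  166318
Second differences: 10400  17834  28172  41894  59480
Third differences: 7434  10338  13722  17586
Fourth differences: 2904  3384  3864
Fifth differences: 480  480
The fifth differences are constant (480).
3864 + 480 = 4344;  17586 + 4344 = 21930;  59480 + 21930 = 81410;  166318 + 81410 = 247728;  406419 + 247728 = 654147

654147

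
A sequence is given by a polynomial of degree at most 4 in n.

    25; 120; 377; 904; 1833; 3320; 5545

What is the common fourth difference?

24

First differences: 95, 257, 527, 929, 1487, 2225
Second differences: 162, 270, 402, 558, 738
Third differences: 108, 132, 156, 180
Fourth differences: 24, 24, 24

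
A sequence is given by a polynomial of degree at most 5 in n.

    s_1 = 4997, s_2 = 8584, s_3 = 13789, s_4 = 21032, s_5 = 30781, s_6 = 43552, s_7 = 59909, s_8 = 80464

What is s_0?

3587  5205  7243  9749  12771  16357  20555
1618  2038  2506  3022  3586  4198
420  468  516  564  612
48  48  48  48
The fourth differences are constant at 48.
Work back: 420 − 48 = 372;  1618 − 372 = 1246;  3587 − 1246 = 2341;  4997 − 2341 = 2656

2656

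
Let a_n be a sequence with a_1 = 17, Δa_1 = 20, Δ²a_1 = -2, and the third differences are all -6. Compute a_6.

Build the table forward from the leading diagonal:
Δ³: -6, -6, -6, -6, -6, -6
Δ²: -2, -8, -14, -20, -26, -32
Δ: 20, 18, 10, -4, -24, -50
a: 17, 37, 55, 65, 61, 37

37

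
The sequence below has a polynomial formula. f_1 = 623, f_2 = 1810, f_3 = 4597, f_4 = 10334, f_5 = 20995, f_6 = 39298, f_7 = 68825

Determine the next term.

D1: 1187 , 2787 , 5737 , 10661 , 18303 , 29527
D2: 1600 , 2950 , 4924 , 7642 , 11224
D3: 1350 , 1974 , 2718 , 3582
D4: 624 , 744 , 864
D5: 120 , 120
Fifth differences constant at 120.
864 + 120 = 984;  3582 + 984 = 4566;  11224 + 4566 = 15790;  29527 + 15790 = 45317;  68825 + 45317 = 114142

114142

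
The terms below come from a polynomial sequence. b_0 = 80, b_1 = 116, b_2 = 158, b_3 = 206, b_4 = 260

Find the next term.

Δ: 36, 42, 48, 54
Δ²: 6, 6, 6
Constant second difference = 6, so extend:
54 + 6 = 60;  260 + 60 = 320

320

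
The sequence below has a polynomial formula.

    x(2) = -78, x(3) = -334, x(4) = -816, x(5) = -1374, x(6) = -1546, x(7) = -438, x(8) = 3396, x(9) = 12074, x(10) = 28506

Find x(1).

-6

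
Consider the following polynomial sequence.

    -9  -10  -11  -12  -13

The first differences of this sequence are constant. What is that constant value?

First differences: -1, -1, -1, -1

-1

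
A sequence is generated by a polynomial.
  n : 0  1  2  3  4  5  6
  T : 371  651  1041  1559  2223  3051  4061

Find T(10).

10281

D1: 280, 390, 518, 664, 828, 1010
D2: 110, 128, 146, 164, 182
D3: 18, 18, 18, 18
Third differences constant at 18.
182 + 18 = 200;  1010 + 200 = 1210;  4061 + 1210 = 5271
200 + 18 = 218;  1210 + 218 = 1428;  5271 + 1428 = 6699
218 + 18 = 236;  1428 + 236 = 1664;  6699 + 1664 = 8363
236 + 18 = 254;  1664 + 254 = 1918;  8363 + 1918 = 10281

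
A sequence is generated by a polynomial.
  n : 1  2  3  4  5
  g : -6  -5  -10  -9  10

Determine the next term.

59

Δ: 1, -5, 1, 19
Δ²: -6, 6, 18
Δ³: 12, 12
Third differences constant at 12.
18 + 12 = 30;  19 + 30 = 49;  10 + 49 = 59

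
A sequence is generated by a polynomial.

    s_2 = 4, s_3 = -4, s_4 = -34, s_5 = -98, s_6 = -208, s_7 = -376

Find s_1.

2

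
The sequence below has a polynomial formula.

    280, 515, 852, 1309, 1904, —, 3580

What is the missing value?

2655

Using the first 5 terms:
235, 337, 457, 595
102, 120, 138
18, 18
Constant third difference = 18.
Extend forward: 138 + 18 = 156;  595 + 156 = 751;  1904 + 751 = 2655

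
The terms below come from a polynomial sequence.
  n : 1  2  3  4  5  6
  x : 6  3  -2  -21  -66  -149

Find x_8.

-477

Δ: -3, -5, -19, -45, -83
Δ²: -2, -14, -26, -38
Δ³: -12, -12, -12
Third differences constant at -12.
-38 − 12 = -50;  -83 − 50 = -133;  -149 − 133 = -282
-50 − 12 = -62;  -133 − 62 = -195;  -282 − 195 = -477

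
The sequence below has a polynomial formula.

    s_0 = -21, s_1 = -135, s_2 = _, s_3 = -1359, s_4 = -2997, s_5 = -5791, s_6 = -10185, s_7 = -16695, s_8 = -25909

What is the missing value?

Using the last 6 terms:
First differences: -1638, -2794, -4394, -6510, -9214
Second differences: -1156, -1600, -2116, -2704
Third differences: -444, -516, -588
Fourth differences: -72, -72
Constant fourth difference = -72.
Extend backward: -444 + 72 = -372;  -1156 + 372 = -784;  -1638 + 784 = -854;  -1359 + 854 = -505

-505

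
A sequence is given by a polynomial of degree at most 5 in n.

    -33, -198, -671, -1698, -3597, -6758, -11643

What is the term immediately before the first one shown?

D1: -165  -473  -1027  -1899  -3161  -4885
D2: -308  -554  -872  -1262  -1724
D3: -246  -318  -390  -462
D4: -72  -72  -72
The fourth differences are constant at -72.
Work back: -246 + 72 = -174;  -308 + 174 = -134;  -165 + 134 = -31;  -33 + 31 = -2

-2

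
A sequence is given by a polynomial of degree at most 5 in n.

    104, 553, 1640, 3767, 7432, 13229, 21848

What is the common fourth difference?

96

Δ: 449, 1087, 2127, 3665, 5797, 8619
Δ²: 638, 1040, 1538, 2132, 2822
Δ³: 402, 498, 594, 690
Δ⁴: 96, 96, 96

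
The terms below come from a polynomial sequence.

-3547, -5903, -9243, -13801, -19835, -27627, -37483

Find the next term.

-2356, -3340, -4558, -6034, -7792, -9856
-984, -1218, -1476, -1758, -2064
-234, -258, -282, -306
-24, -24, -24
Constant fourth difference = -24, so extend:
-306 − 24 = -330;  -2064 − 330 = -2394;  -9856 − 2394 = -12250;  -37483 − 12250 = -49733

-49733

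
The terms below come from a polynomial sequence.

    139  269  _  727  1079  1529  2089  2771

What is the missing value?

Using the last 5 terms:
First differences: 352  450  560  682
Second differences: 98  110  122
Third differences: 12  12
Constant third difference = 12.
Extend backward: 98 − 12 = 86;  352 − 86 = 266;  727 − 266 = 461

461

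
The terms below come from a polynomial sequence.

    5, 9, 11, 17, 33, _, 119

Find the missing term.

65

Using the first 5 terms:
D1: 4, 2, 6, 16
D2: -2, 4, 10
D3: 6, 6
Constant third difference = 6.
Extend forward: 10 + 6 = 16;  16 + 16 = 32;  33 + 32 = 65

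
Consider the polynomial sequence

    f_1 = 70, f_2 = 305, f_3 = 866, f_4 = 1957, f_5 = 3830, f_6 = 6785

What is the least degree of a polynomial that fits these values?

4

First differences: 235, 561, 1091, 1873, 2955
Second differences: 326, 530, 782, 1082
Third differences: 204, 252, 300
Fourth differences: 48, 48
The fourth differences are constant, so the polynomial has degree 4.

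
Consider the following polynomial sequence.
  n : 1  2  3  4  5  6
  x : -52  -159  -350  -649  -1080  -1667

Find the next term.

-2434

First differences: -107, -191, -299, -431, -587
Second differences: -84, -108, -132, -156
Third differences: -24, -24, -24
The third differences are constant (-24).
-156 − 24 = -180;  -587 − 180 = -767;  -1667 − 767 = -2434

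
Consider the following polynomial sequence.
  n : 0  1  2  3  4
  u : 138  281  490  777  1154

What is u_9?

4809

D1: 143 , 209 , 287 , 377
D2: 66 , 78 , 90
D3: 12 , 12
Constant third difference = 12, so extend:
90 + 12 = 102;  377 + 102 = 479;  1154 + 479 = 1633
102 + 12 = 114;  479 + 114 = 593;  1633 + 593 = 2226
114 + 12 = 126;  593 + 126 = 719;  2226 + 719 = 2945
126 + 12 = 138;  719 + 138 = 857;  2945 + 857 = 3802
138 + 12 = 150;  857 + 150 = 1007;  3802 + 1007 = 4809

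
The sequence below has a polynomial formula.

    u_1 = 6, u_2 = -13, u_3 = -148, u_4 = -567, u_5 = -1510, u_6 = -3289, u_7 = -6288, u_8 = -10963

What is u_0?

5

Δ: -19  -135  -419  -943  -1779  -2999  -4675
Δ²: -116  -284  -524  -836  -1220  -1676
Δ³: -168  -240  -312  -384  -456
Δ⁴: -72  -72  -72  -72
The fourth differences are constant at -72.
Work back: -168 + 72 = -96;  -116 + 96 = -20;  -19 + 20 = 1;  6 − 1 = 5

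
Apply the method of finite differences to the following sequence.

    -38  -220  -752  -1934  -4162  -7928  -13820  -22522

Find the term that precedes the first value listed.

Δ: -182  -532  -1182  -2228  -3766  -5892  -8702
Δ²: -350  -650  -1046  -1538  -2126  -2810
Δ³: -300  -396  -492  -588  -684
Δ⁴: -96  -96  -96  -96
The fourth differences are constant at -96.
Work back: -300 + 96 = -204;  -350 + 204 = -146;  -182 + 146 = -36;  -38 + 36 = -2

-2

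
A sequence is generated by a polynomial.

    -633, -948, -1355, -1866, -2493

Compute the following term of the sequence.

-3248

First differences: -315 , -407 , -511 , -627
Second differences: -92 , -104 , -116
Third differences: -12 , -12
The third differences are constant (-12).
-116 − 12 = -128;  -627 − 128 = -755;  -2493 − 755 = -3248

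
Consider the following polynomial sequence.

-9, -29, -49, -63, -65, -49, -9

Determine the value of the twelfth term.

761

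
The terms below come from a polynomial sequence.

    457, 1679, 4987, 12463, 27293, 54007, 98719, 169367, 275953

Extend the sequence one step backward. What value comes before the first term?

103

First differences: 1222, 3308, 7476, 14830, 26714, 44712, 70648, 106586
Second differences: 2086, 4168, 7354, 11884, 17998, 25936, 35938
Third differences: 2082, 3186, 4530, 6114, 7938, 10002
Fourth differences: 1104, 1344, 1584, 1824, 2064
Fifth differences: 240, 240, 240, 240
The fifth differences are constant at 240.
Work back: 1104 − 240 = 864;  2082 − 864 = 1218;  2086 − 1218 = 868;  1222 − 868 = 354;  457 − 354 = 103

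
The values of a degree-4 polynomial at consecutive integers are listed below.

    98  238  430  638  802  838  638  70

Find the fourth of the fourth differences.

D1: 140, 192, 208, 164, 36, -200, -568
D2: 52, 16, -44, -128, -236, -368
D3: -36, -60, -84, -108, -132
D4: -24, -24, -24, -24

-24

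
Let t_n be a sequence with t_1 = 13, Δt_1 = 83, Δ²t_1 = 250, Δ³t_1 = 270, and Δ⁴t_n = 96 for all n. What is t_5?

3021

Build the table forward from the leading diagonal:
Δ⁴: 96  96  96  96  96
Δ³: 270  366  462  558  654
Δ²: 250  520  886  1348  1906
Δ: 83  333  853  1739  3087
t: 13  96  429  1282  3021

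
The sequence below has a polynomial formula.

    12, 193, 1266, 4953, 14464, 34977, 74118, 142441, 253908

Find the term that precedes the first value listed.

9

First differences: 181, 1073, 3687, 9511, 20513, 39141, 68323, 111467
Second differences: 892, 2614, 5824, 11002, 18628, 29182, 43144
Third differences: 1722, 3210, 5178, 7626, 10554, 13962
Fourth differences: 1488, 1968, 2448, 2928, 3408
Fifth differences: 480, 480, 480, 480
The fifth differences are constant at 480.
Work back: 1488 − 480 = 1008;  1722 − 1008 = 714;  892 − 714 = 178;  181 − 178 = 3;  12 − 3 = 9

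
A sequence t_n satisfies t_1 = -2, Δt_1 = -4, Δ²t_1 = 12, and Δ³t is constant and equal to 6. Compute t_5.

78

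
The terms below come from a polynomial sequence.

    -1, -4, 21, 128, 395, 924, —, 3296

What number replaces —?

1841

Using the first 6 terms:
-3, 25, 107, 267, 529
28, 82, 160, 262
54, 78, 102
24, 24
Constant fourth difference = 24.
Extend forward: 102 + 24 = 126;  262 + 126 = 388;  529 + 388 = 917;  924 + 917 = 1841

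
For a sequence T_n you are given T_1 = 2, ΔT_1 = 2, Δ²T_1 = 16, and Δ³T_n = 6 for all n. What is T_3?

Build the table forward from the leading diagonal:
Third differences: 6  6  6
Second differences: 16  22  28
First differences: 2  18  40
T: 2  4  22

22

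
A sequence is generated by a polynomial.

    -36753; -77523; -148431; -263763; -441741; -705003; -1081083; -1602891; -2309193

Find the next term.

D1: -40770 , -70908 , -115332 , -177978 , -263262 , -376080 , -521808 , -706302
D2: -30138 , -44424 , -62646 , -85284 , -112818 , -145728 , -184494
D3: -14286 , -18222 , -22638 , -27534 , -32910 , -38766
D4: -3936 , -4416 , -4896 , -5376 , -5856
D5: -480 , -480 , -480 , -480
Fifth differences constant at -480.
-5856 − 480 = -6336;  -38766 − 6336 = -45102;  -184494 − 45102 = -229596;  -706302 − 229596 = -935898;  -2309193 − 935898 = -3245091

-3245091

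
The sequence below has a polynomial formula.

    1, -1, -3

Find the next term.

-2  -2
Constant first difference = -2, so extend:
-3 − 2 = -5

-5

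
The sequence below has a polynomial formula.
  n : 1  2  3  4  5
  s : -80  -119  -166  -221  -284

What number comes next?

-39 , -47 , -55 , -63
-8 , -8 , -8
The second differences are constant (-8).
-63 − 8 = -71;  -284 − 71 = -355

-355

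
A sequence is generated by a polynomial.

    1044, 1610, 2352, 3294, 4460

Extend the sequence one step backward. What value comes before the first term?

566  742  942  1166
176  200  224
24  24
The third differences are constant at 24.
Work back: 176 − 24 = 152;  566 − 152 = 414;  1044 − 414 = 630

630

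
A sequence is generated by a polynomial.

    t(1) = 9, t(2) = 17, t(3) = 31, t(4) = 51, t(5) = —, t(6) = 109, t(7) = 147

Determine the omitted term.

77

Using the first 4 terms:
D1: 8, 14, 20
D2: 6, 6
Constant second difference = 6.
Extend forward: 20 + 6 = 26;  51 + 26 = 77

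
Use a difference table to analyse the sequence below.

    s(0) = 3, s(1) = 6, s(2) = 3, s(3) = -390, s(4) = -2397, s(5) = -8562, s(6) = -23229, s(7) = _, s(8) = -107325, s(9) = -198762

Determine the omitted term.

-53022

Using the first 7 terms:
Δ: 3, -3, -393, -2007, -6165, -14667
Δ²: -6, -390, -1614, -4158, -8502
Δ³: -384, -1224, -2544, -4344
Δ⁴: -840, -1320, -1800
Δ⁵: -480, -480
Constant fifth difference = -480.
Extend forward: -1800 − 480 = -2280;  -4344 − 2280 = -6624;  -8502 − 6624 = -15126;  -14667 − 15126 = -29793;  -23229 − 29793 = -53022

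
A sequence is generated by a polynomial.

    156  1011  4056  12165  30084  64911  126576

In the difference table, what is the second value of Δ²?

5064

First differences: 855, 3045, 8109, 17919, 34827, 61665
Second differences: 2190, 5064, 9810, 16908, 26838
Third differences: 2874, 4746, 7098, 9930
Fourth differences: 1872, 2352, 2832
Fifth differences: 480, 480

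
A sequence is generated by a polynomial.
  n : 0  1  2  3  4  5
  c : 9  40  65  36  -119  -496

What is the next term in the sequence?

31, 25, -29, -155, -377
-6, -54, -126, -222
-48, -72, -96
-24, -24
The fourth differences are constant (-24).
-96 − 24 = -120;  -222 − 120 = -342;  -377 − 342 = -719;  -496 − 719 = -1215

-1215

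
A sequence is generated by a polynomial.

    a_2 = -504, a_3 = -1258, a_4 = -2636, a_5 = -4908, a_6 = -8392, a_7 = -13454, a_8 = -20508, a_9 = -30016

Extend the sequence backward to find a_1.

-152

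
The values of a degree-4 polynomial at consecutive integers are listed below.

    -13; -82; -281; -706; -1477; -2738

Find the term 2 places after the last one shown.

-69  -199  -425  -771  -1261
-130  -226  -346  -490
-96  -120  -144
-24  -24
Fourth differences constant at -24.
-144 − 24 = -168;  -490 − 168 = -658;  -1261 − 658 = -1919;  -2738 − 1919 = -4657
-168 − 24 = -192;  -658 − 192 = -850;  -1919 − 850 = -2769;  -4657 − 2769 = -7426

-7426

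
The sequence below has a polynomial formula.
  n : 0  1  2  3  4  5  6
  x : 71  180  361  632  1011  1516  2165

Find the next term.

First differences: 109, 181, 271, 379, 505, 649
Second differences: 72, 90, 108, 126, 144
Third differences: 18, 18, 18, 18
Constant third difference = 18, so extend:
144 + 18 = 162;  649 + 162 = 811;  2165 + 811 = 2976

2976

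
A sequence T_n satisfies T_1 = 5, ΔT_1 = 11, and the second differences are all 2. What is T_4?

Build the table forward from the leading diagonal:
Second differences: 2, 2, 2, 2
First differences: 11, 13, 15, 17
T: 5, 16, 29, 44

44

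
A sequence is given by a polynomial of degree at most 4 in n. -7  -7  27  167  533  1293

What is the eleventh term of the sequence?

20243

D1: 0, 34, 140, 366, 760
D2: 34, 106, 226, 394
D3: 72, 120, 168
D4: 48, 48
The fourth differences are constant (48).
168 + 48 = 216;  394 + 216 = 610;  760 + 610 = 1370;  1293 + 1370 = 2663
216 + 48 = 264;  610 + 264 = 874;  1370 + 874 = 2244;  2663 + 2244 = 4907
264 + 48 = 312;  874 + 312 = 1186;  2244 + 1186 = 3430;  4907 + 3430 = 8337
312 + 48 = 360;  1186 + 360 = 1546;  3430 + 1546 = 4976;  8337 + 4976 = 13313
360 + 48 = 408;  1546 + 408 = 1954;  4976 + 1954 = 6930;  13313 + 6930 = 20243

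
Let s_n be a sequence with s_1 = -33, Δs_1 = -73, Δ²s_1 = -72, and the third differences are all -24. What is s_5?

Build the table forward from the leading diagonal:
D3: -24  -24  -24  -24  -24
D2: -72  -96  -120  -144  -168
D1: -73  -145  -241  -361  -505
s: -33  -106  -251  -492  -853

-853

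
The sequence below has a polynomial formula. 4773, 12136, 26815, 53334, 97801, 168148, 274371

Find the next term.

428770

D1: 7363, 14679, 26519, 44467, 70347, 106223
D2: 7316, 11840, 17948, 25880, 35876
D3: 4524, 6108, 7932, 9996
D4: 1584, 1824, 2064
D5: 240, 240
The fifth differences are constant (240).
2064 + 240 = 2304;  9996 + 2304 = 12300;  35876 + 12300 = 48176;  106223 + 48176 = 154399;  274371 + 154399 = 428770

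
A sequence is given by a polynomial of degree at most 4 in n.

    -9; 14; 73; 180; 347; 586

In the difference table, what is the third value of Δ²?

First differences: 23, 59, 107, 167, 239
Second differences: 36, 48, 60, 72
Third differences: 12, 12, 12

60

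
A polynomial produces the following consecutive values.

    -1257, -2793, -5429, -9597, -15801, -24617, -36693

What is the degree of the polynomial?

-1536, -2636, -4168, -6204, -8816, -12076
-1100, -1532, -2036, -2612, -3260
-432, -504, -576, -648
-72, -72, -72
The fourth differences are constant, so the polynomial has degree 4.

4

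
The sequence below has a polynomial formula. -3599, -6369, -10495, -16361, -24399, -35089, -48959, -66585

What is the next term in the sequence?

D1: -2770 , -4126 , -5866 , -8038 , -10690 , -13870 , -17626
D2: -1356 , -1740 , -2172 , -2652 , -3180 , -3756
D3: -384 , -432 , -480 , -528 , -576
D4: -48 , -48 , -48 , -48
The fourth differences are constant (-48).
-576 − 48 = -624;  -3756 − 624 = -4380;  -17626 − 4380 = -22006;  -66585 − 22006 = -88591

-88591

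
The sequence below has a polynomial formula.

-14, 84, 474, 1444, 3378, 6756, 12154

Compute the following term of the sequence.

Δ: 98, 390, 970, 1934, 3378, 5398
Δ²: 292, 580, 964, 1444, 2020
Δ³: 288, 384, 480, 576
Δ⁴: 96, 96, 96
Constant fourth difference = 96, so extend:
576 + 96 = 672;  2020 + 672 = 2692;  5398 + 2692 = 8090;  12154 + 8090 = 20244

20244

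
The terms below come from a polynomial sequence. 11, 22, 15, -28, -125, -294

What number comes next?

-553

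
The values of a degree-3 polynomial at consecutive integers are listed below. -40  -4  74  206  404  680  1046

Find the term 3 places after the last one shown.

D1: 36  78  132  198  276  366
D2: 42  54  66  78  90
D3: 12  12  12  12
Third differences constant at 12.
90 + 12 = 102;  366 + 102 = 468;  1046 + 468 = 1514
102 + 12 = 114;  468 + 114 = 582;  1514 + 582 = 2096
114 + 12 = 126;  582 + 126 = 708;  2096 + 708 = 2804

2804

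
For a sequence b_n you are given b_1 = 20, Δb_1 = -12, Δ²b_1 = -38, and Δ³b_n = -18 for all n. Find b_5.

-328

Build the table forward from the leading diagonal:
Third differences: -18, -18, -18, -18, -18
Second differences: -38, -56, -74, -92, -110
First differences: -12, -50, -106, -180, -272
b: 20, 8, -42, -148, -328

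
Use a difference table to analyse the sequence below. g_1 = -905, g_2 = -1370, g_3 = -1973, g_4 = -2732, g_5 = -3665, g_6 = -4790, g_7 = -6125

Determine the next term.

-7688

First differences: -465 , -603 , -759 , -933 , -1125 , -1335
Second differences: -138 , -156 , -174 , -192 , -210
Third differences: -18 , -18 , -18 , -18
The third differences are constant (-18).
-210 − 18 = -228;  -1335 − 228 = -1563;  -6125 − 1563 = -7688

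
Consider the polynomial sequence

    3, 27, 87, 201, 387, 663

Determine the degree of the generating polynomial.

3

Δ: 24, 60, 114, 186, 276
Δ²: 36, 54, 72, 90
Δ³: 18, 18, 18
The third differences are constant, so the polynomial has degree 3.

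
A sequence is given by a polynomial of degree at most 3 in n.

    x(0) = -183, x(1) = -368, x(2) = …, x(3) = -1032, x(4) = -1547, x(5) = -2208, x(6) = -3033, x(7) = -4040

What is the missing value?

Using the last 5 terms:
First differences: -515, -661, -825, -1007
Second differences: -146, -164, -182
Third differences: -18, -18
Constant third difference = -18.
Extend backward: -146 + 18 = -128;  -515 + 128 = -387;  -1032 + 387 = -645

-645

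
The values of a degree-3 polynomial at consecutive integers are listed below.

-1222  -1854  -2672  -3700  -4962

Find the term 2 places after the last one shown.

-8284

First differences: -632, -818, -1028, -1262
Second differences: -186, -210, -234
Third differences: -24, -24
The third differences are constant (-24).
-234 − 24 = -258;  -1262 − 258 = -1520;  -4962 − 1520 = -6482
-258 − 24 = -282;  -1520 − 282 = -1802;  -6482 − 1802 = -8284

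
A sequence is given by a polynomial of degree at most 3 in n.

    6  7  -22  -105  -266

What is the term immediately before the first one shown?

D1: 1  -29  -83  -161
D2: -30  -54  -78
D3: -24  -24
The third differences are constant at -24.
Work back: -30 + 24 = -6;  1 + 6 = 7;  6 − 7 = -1

-1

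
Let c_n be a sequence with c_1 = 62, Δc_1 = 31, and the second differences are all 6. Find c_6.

Build the table forward from the leading diagonal:
Δ²: 6  6  6  6  6  6
Δ: 31  37  43  49  55  61
c: 62  93  130  173  222  277

277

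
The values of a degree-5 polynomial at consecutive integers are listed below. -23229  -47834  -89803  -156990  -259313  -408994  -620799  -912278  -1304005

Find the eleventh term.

-2487059

-24605, -41969, -67187, -102323, -149681, -211805, -291479, -391727
-17364, -25218, -35136, -47358, -62124, -79674, -100248
-7854, -9918, -12222, -14766, -17550, -20574
-2064, -2304, -2544, -2784, -3024
-240, -240, -240, -240
The fifth differences are constant (-240).
-3024 − 240 = -3264;  -20574 − 3264 = -23838;  -100248 − 23838 = -124086;  -391727 − 124086 = -515813;  -1304005 − 515813 = -1819818
-3264 − 240 = -3504;  -23838 − 3504 = -27342;  -124086 − 27342 = -151428;  -515813 − 151428 = -667241;  -1819818 − 667241 = -2487059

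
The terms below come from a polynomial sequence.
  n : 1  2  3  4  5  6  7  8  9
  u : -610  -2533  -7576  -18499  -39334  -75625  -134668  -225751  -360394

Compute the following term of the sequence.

-552589

-1923, -5043, -10923, -20835, -36291, -59043, -91083, -134643
-3120, -5880, -9912, -15456, -22752, -32040, -43560
-2760, -4032, -5544, -7296, -9288, -11520
-1272, -1512, -1752, -1992, -2232
-240, -240, -240, -240
The fifth differences are constant (-240).
-2232 − 240 = -2472;  -11520 − 2472 = -13992;  -43560 − 13992 = -57552;  -134643 − 57552 = -192195;  -360394 − 192195 = -552589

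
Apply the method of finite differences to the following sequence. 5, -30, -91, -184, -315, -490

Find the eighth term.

-996

First differences: -35, -61, -93, -131, -175
Second differences: -26, -32, -38, -44
Third differences: -6, -6, -6
The third differences are constant (-6).
-44 − 6 = -50;  -175 − 50 = -225;  -490 − 225 = -715
-50 − 6 = -56;  -225 − 56 = -281;  -715 − 281 = -996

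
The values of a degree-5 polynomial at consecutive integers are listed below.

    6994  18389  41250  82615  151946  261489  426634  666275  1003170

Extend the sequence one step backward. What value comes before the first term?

11395, 22861, 41365, 69331, 109543, 165145, 239641, 336895
11466, 18504, 27966, 40212, 55602, 74496, 97254
7038, 9462, 12246, 15390, 18894, 22758
2424, 2784, 3144, 3504, 3864
360, 360, 360, 360
The fifth differences are constant at 360.
Work back: 2424 − 360 = 2064;  7038 − 2064 = 4974;  11466 − 4974 = 6492;  11395 − 6492 = 4903;  6994 − 4903 = 2091

2091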